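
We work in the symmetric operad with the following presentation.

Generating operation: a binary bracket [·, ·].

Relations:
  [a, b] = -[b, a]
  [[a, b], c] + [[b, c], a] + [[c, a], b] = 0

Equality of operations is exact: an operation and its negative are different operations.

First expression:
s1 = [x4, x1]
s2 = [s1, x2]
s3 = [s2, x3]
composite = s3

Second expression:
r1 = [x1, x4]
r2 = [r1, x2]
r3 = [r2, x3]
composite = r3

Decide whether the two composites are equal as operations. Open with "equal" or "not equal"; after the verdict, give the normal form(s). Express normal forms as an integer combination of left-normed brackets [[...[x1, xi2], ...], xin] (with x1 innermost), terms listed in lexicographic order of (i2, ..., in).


not equal; first: -[[[x1, x4], x2], x3]; second: [[[x1, x4], x2], x3]

The first expression reduces to -[[[x1, x4], x2], x3]
The second expression reduces to [[[x1, x4], x2], x3]
Distinct normal forms: not equal.


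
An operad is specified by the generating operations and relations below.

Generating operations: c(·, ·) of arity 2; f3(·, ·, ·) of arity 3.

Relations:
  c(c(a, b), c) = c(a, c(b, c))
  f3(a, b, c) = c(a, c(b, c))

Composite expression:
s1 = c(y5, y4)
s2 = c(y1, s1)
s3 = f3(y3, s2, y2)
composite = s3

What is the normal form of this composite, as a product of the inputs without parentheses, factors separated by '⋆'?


y3 ⋆ y1 ⋆ y5 ⋆ y4 ⋆ y2

Under associativity of f3, the answer is the y's in reading order.
c(y5, y4) flattens to y5 ⋆ y4
c(y1, c(y5, y4)) flattens to y1 ⋆ y5 ⋆ y4
f3(y3, c(y1, c(y5, y4)), y2) flattens to y3 ⋆ y1 ⋆ y5 ⋆ y4 ⋆ y2


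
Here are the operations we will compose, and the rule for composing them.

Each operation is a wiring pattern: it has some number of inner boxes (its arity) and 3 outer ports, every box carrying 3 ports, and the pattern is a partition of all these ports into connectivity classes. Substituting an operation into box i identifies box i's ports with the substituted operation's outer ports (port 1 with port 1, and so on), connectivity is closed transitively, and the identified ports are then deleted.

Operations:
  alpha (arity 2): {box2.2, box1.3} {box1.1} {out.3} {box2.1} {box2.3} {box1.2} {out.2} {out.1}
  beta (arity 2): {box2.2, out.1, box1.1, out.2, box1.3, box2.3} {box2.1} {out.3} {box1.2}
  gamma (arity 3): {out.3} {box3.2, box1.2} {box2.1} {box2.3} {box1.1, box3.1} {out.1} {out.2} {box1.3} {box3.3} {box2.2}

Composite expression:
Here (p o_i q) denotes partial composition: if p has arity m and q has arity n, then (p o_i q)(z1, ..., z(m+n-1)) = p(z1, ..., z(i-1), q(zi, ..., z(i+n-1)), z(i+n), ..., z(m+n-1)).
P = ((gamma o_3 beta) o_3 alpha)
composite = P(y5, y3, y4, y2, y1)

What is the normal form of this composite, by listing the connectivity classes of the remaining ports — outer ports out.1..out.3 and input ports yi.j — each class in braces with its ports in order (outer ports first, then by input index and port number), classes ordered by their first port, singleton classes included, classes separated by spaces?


Connectivity passes through glued gamma-boundaries; trace each wire chain.
the subtree at alpha composes to {out.1} {out.2} {out.3} {y2.1} {y2.2, y4.3} {y2.3} {y4.1} {y4.2} on (y4, y2); out.j = own outer ports
the subtree at beta composes to {out.1, out.2, y1.2, y1.3} {out.3} {y1.1} {y2.1} {y2.2, y4.3} {y2.3} {y4.1} {y4.2} on (y4, y2, y1); out.j = own outer ports
the subtree at gamma composes to {out.1} {out.2} {out.3} {y1.1} {y1.2, y1.3, y5.1, y5.2} {y2.1} {y2.2, y4.3} {y2.3} {y3.1} {y3.2} {y3.3} {y4.1} {y4.2} {y5.3} on (y5, y3, y4, y2, y1); out.j = own outer ports

{out.1} {out.2} {out.3} {y1.1} {y1.2, y1.3, y5.1, y5.2} {y2.1} {y2.2, y4.3} {y2.3} {y3.1} {y3.2} {y3.3} {y4.1} {y4.2} {y5.3}


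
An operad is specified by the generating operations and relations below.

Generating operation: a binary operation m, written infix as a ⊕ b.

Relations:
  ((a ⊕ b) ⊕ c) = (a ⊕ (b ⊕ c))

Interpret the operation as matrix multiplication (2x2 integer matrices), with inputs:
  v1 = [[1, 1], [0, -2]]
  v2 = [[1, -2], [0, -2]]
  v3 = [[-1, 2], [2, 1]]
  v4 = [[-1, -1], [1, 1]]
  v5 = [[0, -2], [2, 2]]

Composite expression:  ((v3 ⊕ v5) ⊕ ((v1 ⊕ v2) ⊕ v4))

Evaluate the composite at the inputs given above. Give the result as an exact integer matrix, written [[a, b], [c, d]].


(v3 ⊕ v5) = [[4, 6], [2, -2]]
(v1 ⊕ v2) = [[1, -4], [0, 4]]
((v1 ⊕ v2) ⊕ v4) = [[-5, -5], [4, 4]]
((v3 ⊕ v5) ⊕ ((v1 ⊕ v2) ⊕ v4)) = [[4, 4], [-18, -18]]

[[4, 4], [-18, -18]]


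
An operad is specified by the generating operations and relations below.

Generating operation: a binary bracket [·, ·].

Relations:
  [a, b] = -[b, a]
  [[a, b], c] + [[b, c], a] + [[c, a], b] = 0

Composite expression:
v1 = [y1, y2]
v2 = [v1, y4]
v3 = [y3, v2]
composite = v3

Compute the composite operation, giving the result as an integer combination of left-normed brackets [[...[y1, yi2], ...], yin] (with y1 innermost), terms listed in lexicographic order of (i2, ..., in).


-[[[y1, y2], y4], y3]

In the tensor algebra, words opening y1 carry the y1-anchored form.
Composite bracket: [y3, [[y1, y2], y4]]
Expanding via [a, b] = ab - ba: 8 signed words (2^3 = 8).
The y1-initial words carry the normal form:
  sign of y1y2y4y3 is -1, so it contributes -[[[y1, y2], y4], y3]


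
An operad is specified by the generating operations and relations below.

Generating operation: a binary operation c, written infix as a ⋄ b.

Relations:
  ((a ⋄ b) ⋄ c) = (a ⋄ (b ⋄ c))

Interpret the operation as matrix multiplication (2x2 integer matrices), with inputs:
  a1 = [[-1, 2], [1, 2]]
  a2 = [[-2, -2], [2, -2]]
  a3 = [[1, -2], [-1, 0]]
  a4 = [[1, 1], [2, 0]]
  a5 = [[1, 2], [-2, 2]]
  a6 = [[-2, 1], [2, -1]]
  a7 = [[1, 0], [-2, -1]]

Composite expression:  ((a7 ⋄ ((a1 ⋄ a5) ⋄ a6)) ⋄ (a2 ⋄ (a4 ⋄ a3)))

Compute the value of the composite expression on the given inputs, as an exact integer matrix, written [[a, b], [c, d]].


[[-28, 140], [92, -460]]

(a1 ⋄ a5) = [[-5, 2], [-3, 6]]
((a1 ⋄ a5) ⋄ a6) = [[14, -7], [18, -9]]
(a7 ⋄ ((a1 ⋄ a5) ⋄ a6)) = [[14, -7], [-46, 23]]
(a4 ⋄ a3) = [[0, -2], [2, -4]]
(a2 ⋄ (a4 ⋄ a3)) = [[-4, 12], [-4, 4]]
((a7 ⋄ ((a1 ⋄ a5) ⋄ a6)) ⋄ (a2 ⋄ (a4 ⋄ a3))) = [[-28, 140], [92, -460]]


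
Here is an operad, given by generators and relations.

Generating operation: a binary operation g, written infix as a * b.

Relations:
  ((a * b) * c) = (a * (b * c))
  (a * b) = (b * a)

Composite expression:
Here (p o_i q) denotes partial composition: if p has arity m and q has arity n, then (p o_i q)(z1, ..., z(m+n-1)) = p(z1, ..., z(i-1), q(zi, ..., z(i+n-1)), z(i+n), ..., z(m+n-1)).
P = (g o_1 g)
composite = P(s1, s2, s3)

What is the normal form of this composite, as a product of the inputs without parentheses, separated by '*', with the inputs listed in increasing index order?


Any arrangement under g is one operation, so sort the s-inputs.
(s1 * s2) linearizes to s1 * s2
((s1 * s2) * s3) linearizes to s1 * s2 * s3
putting the inputs in ascending order: s1 * s2 * s3

s1 * s2 * s3


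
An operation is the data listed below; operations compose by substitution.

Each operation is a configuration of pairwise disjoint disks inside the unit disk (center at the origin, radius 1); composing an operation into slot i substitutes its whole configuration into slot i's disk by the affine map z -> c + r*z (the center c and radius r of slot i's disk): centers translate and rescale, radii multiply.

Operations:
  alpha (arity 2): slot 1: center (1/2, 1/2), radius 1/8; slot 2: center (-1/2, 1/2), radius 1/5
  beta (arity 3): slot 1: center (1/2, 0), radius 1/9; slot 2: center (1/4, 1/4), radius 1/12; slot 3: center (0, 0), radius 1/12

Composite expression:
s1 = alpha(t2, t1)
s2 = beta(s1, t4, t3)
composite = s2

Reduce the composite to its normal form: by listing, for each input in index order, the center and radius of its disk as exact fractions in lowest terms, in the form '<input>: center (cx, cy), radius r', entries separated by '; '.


t1: center (4/9, 1/18), radius 1/45; t2: center (5/9, 1/18), radius 1/72; t3: center (0, 0), radius 1/12; t4: center (1/4, 1/4), radius 1/12

Follow each t-input down from beta: c' goes to c + r*c', radius to r*r'.
input t2: applying the 2 nested substitutions gives center (5/9, 1/18), radius 1/72
input t1: applying the 2 nested substitutions gives center (4/9, 1/18), radius 1/45
input t4: applying the 1 nested substitution gives center (1/4, 1/4), radius 1/12
input t3: applying the 1 nested substitution gives center (0, 0), radius 1/12


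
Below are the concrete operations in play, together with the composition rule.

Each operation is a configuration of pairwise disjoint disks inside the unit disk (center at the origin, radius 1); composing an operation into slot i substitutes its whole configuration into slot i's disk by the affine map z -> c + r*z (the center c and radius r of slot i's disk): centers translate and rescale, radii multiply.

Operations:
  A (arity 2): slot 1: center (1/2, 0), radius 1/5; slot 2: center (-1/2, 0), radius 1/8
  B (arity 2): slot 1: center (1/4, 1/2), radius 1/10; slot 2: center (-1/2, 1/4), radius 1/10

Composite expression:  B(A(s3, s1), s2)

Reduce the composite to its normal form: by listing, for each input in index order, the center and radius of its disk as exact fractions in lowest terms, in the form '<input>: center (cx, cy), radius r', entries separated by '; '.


Affine substitution under B: radii multiply and s-centers shift.
input s3: composing its 2 substitution steps yields center (3/10, 1/2), radius 1/50
input s1: composing its 2 substitution steps yields center (1/5, 1/2), radius 1/80
input s2: composing its 1 substitution step yields center (-1/2, 1/4), radius 1/10

s1: center (1/5, 1/2), radius 1/80; s2: center (-1/2, 1/4), radius 1/10; s3: center (3/10, 1/2), radius 1/50


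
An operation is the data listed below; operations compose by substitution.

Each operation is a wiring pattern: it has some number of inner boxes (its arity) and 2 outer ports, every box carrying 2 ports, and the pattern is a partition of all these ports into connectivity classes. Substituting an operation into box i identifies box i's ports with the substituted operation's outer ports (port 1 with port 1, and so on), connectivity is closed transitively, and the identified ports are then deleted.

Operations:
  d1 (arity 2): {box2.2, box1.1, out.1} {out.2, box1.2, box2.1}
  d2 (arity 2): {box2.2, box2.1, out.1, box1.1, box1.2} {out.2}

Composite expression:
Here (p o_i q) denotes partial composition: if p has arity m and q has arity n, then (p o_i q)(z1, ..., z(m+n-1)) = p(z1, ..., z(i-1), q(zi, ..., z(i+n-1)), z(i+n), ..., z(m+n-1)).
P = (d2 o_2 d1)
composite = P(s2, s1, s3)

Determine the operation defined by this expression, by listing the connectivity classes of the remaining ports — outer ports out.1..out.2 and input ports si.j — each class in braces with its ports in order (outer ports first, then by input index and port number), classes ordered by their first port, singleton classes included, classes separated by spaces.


{out.1, s1.1, s1.2, s2.1, s2.2, s3.1, s3.2} {out.2}

Treat the ports identified at d2 as solder joints: merge, then drop.
stage d1: inputs (s1, s3), connectivity {out.1, s1.1, s3.2} {out.2, s1.2, s3.1}, out.j its boundary
stage d2: inputs (s2, s1, s3), connectivity {out.1, s1.1, s1.2, s2.1, s2.2, s3.1, s3.2} {out.2}, out.j its boundary


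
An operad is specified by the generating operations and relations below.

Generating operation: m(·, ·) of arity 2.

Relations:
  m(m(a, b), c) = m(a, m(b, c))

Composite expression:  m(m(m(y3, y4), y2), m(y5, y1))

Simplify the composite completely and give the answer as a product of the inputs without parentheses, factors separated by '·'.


y3 · y4 · y2 · y5 · y1

Associativity of m dissolves the nesting; only the y-input order survives.
m(y3, y4) spells out as y3 · y4
m(m(y3, y4), y2) spells out as y3 · y4 · y2
m(y5, y1) spells out as y5 · y1
m(m(m(y3, y4), y2), m(y5, y1)) spells out as y3 · y4 · y2 · y5 · y1


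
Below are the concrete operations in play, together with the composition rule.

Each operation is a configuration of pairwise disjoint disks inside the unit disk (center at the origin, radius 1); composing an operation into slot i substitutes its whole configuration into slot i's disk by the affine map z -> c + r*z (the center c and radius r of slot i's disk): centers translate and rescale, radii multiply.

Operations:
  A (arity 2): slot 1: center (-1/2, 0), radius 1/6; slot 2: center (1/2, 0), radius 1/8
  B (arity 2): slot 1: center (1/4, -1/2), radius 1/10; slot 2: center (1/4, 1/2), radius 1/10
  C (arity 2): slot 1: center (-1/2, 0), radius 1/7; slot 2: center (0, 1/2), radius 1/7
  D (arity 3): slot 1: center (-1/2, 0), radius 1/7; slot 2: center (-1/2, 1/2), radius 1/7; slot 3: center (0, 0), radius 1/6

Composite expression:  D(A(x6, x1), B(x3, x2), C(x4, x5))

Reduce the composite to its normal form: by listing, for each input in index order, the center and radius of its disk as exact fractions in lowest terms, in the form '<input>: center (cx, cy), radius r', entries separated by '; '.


x1: center (-3/7, 0), radius 1/56; x2: center (-13/28, 4/7), radius 1/70; x3: center (-13/28, 3/7), radius 1/70; x4: center (-1/12, 0), radius 1/42; x5: center (0, 1/12), radius 1/42; x6: center (-4/7, 0), radius 1/42

Affine substitution under D: radii multiply and x-centers shift.
tracing x6 down its 2-map path: center (-4/7, 0), radius 1/42
tracing x1 down its 2-map path: center (-3/7, 0), radius 1/56
tracing x3 down its 2-map path: center (-13/28, 3/7), radius 1/70
tracing x2 down its 2-map path: center (-13/28, 4/7), radius 1/70
tracing x4 down its 2-map path: center (-1/12, 0), radius 1/42
tracing x5 down its 2-map path: center (0, 1/12), radius 1/42


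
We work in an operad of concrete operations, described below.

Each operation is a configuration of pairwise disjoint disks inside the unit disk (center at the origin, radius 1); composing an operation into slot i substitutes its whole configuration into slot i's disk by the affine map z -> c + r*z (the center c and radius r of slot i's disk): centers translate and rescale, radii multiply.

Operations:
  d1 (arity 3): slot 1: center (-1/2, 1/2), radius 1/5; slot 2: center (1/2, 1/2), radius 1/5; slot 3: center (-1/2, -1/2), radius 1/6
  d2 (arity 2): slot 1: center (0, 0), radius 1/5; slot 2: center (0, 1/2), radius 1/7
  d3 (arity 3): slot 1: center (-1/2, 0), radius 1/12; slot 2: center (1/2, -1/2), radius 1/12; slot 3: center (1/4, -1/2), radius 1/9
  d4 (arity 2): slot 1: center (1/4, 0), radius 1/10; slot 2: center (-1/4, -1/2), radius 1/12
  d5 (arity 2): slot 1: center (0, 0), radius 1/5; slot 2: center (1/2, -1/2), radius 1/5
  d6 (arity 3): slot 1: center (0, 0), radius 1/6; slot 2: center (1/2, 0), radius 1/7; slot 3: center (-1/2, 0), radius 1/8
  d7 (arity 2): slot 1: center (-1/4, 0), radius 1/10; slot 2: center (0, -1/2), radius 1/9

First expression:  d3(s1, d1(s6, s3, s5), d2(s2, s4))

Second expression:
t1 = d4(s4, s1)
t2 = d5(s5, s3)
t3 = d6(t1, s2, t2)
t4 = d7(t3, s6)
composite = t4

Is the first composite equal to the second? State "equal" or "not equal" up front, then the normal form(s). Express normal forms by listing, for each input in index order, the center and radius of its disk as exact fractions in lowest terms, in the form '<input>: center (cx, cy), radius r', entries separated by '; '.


The first composite normalizes to s1: center (-1/2, 0), radius 1/12; s2: center (1/4, -1/2), radius 1/45; s3: center (13/24, -11/24), radius 1/60; s4: center (1/4, -4/9), radius 1/63; s5: center (11/24, -13/24), radius 1/72; s6: center (11/24, -11/24), radius 1/60
The second composite normalizes to s1: center (-61/240, -1/120), radius 1/720; s2: center (-1/5, 0), radius 1/70; s3: center (-47/160, -1/160), radius 1/400; s4: center (-59/240, 0), radius 1/600; s5: center (-3/10, 0), radius 1/400; s6: center (0, -1/2), radius 1/9
They disagree, so not equal.

not equal — first s1: center (-1/2, 0), radius 1/12; s2: center (1/4, -1/2), radius 1/45; s3: center (13/24, -11/24), radius 1/60; s4: center (1/4, -4/9), radius 1/63; s5: center (11/24, -13/24), radius 1/72; s6: center (11/24, -11/24), radius 1/60, second s1: center (-61/240, -1/120), radius 1/720; s2: center (-1/5, 0), radius 1/70; s3: center (-47/160, -1/160), radius 1/400; s4: center (-59/240, 0), radius 1/600; s5: center (-3/10, 0), radius 1/400; s6: center (0, -1/2), radius 1/9


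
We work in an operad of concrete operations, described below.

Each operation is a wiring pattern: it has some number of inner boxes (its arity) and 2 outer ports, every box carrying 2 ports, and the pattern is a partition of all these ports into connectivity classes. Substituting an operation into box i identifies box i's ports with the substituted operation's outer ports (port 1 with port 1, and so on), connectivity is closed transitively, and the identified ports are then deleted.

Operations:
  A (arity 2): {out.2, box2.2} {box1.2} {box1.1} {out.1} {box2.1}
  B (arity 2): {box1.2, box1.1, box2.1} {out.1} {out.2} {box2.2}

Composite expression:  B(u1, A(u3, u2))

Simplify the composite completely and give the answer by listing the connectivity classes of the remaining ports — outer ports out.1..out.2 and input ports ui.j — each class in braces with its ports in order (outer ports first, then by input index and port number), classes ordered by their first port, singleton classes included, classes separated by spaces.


Substituting into B glues patterns; closure does the rest.
after A, the pattern on (u3, u2) reads {out.1} {out.2, u2.2} {u2.1} {u3.1} {u3.2} (out.j = its outer ports)
after B, the pattern on (u1, u3, u2) reads {out.1} {out.2} {u1.1, u1.2} {u2.1} {u2.2} {u3.1} {u3.2} (out.j = its outer ports)

{out.1} {out.2} {u1.1, u1.2} {u2.1} {u2.2} {u3.1} {u3.2}


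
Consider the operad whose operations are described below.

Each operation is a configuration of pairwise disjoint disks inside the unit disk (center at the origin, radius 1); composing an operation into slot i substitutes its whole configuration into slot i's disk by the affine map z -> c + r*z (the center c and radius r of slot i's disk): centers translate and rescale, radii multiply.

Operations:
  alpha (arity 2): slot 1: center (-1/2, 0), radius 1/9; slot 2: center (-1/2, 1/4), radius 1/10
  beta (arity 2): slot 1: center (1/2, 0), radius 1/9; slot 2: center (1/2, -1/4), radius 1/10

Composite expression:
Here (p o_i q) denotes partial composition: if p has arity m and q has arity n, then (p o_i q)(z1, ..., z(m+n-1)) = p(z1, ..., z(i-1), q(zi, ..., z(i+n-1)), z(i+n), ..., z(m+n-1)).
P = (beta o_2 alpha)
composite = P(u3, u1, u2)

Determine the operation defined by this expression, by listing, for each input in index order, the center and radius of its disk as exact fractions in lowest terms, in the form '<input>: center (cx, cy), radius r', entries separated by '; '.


u1: center (9/20, -1/4), radius 1/90; u2: center (9/20, -9/40), radius 1/100; u3: center (1/2, 0), radius 1/9


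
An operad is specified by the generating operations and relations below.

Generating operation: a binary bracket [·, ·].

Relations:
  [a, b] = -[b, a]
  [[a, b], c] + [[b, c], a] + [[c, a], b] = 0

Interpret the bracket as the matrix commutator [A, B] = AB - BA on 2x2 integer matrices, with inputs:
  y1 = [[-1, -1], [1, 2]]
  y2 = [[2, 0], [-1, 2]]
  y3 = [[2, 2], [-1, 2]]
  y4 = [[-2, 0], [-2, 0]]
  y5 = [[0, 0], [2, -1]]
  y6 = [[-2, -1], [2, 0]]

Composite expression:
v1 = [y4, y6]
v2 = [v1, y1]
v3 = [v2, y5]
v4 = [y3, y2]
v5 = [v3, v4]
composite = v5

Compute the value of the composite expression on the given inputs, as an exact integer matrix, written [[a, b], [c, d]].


[y4, y6] = [[-2, 2], [8, 2]]
[[y4, y6], y1] = [[10, 10], [-20, -10]]
[[[y4, y6], y1], y5] = [[20, -10], [-60, -20]]
[y3, y2] = [[-2, 0], [0, 2]]
[[[[y4, y6], y1], y5], [y3, y2]] = [[0, -40], [240, 0]]

[[0, -40], [240, 0]]


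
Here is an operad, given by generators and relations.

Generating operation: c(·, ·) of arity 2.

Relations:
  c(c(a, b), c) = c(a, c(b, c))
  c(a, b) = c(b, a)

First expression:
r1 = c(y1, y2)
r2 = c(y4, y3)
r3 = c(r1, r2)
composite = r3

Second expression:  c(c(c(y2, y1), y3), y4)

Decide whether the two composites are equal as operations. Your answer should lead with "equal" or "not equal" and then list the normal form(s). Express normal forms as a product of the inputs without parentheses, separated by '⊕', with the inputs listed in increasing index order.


The first expression, normalized: y1 ⊕ y2 ⊕ y3 ⊕ y4
The second expression, normalized: y1 ⊕ y2 ⊕ y3 ⊕ y4
Same normal form: equal.

equal; both compose to y1 ⊕ y2 ⊕ y3 ⊕ y4


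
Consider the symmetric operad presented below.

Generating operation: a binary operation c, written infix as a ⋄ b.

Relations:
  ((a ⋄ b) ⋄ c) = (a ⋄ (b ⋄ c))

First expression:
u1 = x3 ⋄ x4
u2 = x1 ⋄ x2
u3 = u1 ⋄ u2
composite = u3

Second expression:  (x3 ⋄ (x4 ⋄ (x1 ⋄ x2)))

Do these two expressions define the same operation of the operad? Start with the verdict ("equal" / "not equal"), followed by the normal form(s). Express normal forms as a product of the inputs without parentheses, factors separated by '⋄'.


Normal form of the first expression: x3 ⋄ x4 ⋄ x1 ⋄ x2
Normal form of the second expression: x3 ⋄ x4 ⋄ x1 ⋄ x2
Identical normal forms: equal.

equal; both compose to x3 ⋄ x4 ⋄ x1 ⋄ x2


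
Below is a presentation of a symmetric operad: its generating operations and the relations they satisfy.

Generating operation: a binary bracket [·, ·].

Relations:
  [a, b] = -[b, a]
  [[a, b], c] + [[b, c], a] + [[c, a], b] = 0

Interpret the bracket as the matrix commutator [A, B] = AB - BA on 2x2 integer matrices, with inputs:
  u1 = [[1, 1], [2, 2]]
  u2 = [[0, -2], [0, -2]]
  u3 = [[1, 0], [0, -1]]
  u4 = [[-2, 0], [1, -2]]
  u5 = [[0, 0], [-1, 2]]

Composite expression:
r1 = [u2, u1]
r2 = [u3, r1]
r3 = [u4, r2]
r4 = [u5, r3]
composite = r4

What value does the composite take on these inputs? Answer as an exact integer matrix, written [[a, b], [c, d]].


[u2, u1] = [[-4, 0], [-4, 4]]
[u3, [u2, u1]] = [[0, 0], [8, 0]]
[u4, [u3, [u2, u1]]] = [[0, 0], [0, 0]]
[u5, [u4, [u3, [u2, u1]]]] = [[0, 0], [0, 0]]

[[0, 0], [0, 0]]


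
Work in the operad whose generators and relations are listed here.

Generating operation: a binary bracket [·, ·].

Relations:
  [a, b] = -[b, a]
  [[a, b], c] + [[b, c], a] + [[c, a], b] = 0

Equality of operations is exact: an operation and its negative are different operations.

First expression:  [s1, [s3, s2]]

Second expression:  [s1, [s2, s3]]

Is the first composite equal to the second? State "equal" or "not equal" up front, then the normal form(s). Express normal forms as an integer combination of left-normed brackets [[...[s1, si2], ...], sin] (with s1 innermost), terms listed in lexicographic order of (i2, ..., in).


not equal: they reduce to -[[s1, s2], s3] + [[s1, s3], s2] and [[s1, s2], s3] - [[s1, s3], s2]

The first composite normalizes to -[[s1, s2], s3] + [[s1, s3], s2]
The second composite normalizes to [[s1, s2], s3] - [[s1, s3], s2]
No match — not equal.


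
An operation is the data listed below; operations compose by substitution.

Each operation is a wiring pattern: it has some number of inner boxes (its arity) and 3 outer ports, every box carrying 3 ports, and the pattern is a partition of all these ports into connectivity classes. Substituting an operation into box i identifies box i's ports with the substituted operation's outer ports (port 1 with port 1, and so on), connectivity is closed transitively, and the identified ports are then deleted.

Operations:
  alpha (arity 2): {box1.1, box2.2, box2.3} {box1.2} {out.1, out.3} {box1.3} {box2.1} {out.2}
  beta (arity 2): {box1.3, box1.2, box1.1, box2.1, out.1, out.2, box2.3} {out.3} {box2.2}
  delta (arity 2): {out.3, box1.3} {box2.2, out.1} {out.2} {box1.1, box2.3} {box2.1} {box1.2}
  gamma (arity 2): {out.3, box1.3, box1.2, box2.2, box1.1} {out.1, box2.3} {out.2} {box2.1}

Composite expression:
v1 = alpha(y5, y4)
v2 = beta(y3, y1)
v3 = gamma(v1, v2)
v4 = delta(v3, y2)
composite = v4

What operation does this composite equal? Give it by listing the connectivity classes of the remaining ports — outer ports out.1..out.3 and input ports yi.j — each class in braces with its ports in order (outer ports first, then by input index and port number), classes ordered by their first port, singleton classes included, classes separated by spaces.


{out.1, y2.2} {out.2} {out.3, y1.1, y1.3, y3.1, y3.2, y3.3} {y1.2} {y2.1} {y2.3} {y4.1} {y4.2, y4.3, y5.1} {y5.2} {y5.3}

Substituting into delta glues patterns; closure does the rest.
composing alpha on (y5, y4), with out.j its own outer ports: {out.1, out.3} {out.2} {y4.1} {y4.2, y4.3, y5.1} {y5.2} {y5.3}
composing beta on (y3, y1), with out.j its own outer ports: {out.1, out.2, y1.1, y1.3, y3.1, y3.2, y3.3} {out.3} {y1.2}
composing gamma on (y5, y4, y3, y1), with out.j its own outer ports: {out.1} {out.2} {out.3, y1.1, y1.3, y3.1, y3.2, y3.3} {y1.2} {y4.1} {y4.2, y4.3, y5.1} {y5.2} {y5.3}
composing delta on (y5, y4, y3, y1, y2), with out.j its own outer ports: {out.1, y2.2} {out.2} {out.3, y1.1, y1.3, y3.1, y3.2, y3.3} {y1.2} {y2.1} {y2.3} {y4.1} {y4.2, y4.3, y5.1} {y5.2} {y5.3}


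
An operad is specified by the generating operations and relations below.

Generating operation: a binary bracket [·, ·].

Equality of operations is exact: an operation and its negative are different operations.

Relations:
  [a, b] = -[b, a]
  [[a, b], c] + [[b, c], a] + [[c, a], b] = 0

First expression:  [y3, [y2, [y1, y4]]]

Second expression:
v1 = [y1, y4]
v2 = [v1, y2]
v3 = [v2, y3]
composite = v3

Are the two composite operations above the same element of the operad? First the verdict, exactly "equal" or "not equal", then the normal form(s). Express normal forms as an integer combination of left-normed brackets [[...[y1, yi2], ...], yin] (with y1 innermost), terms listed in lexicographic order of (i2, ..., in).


equal; both compose to [[[y1, y4], y2], y3]


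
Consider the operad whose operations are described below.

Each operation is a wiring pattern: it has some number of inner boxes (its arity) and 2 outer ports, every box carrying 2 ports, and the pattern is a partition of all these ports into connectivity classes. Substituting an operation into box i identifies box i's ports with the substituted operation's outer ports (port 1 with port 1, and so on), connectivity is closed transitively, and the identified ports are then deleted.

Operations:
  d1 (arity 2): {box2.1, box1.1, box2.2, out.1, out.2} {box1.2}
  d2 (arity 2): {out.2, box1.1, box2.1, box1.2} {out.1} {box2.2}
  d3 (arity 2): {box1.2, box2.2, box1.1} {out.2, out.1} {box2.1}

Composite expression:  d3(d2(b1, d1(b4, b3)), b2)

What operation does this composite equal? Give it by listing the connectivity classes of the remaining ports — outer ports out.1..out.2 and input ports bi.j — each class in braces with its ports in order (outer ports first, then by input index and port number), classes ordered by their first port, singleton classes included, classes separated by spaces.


{out.1, out.2} {b1.1, b1.2, b2.2, b3.1, b3.2, b4.1} {b2.1} {b4.2}

After gluing at d3, chains via deleted ports link the b-ports.
stage d1: inputs (b4, b3), connectivity {out.1, out.2, b3.1, b3.2, b4.1} {b4.2}, out.j its boundary
stage d2: inputs (b1, b4, b3), connectivity {out.1} {out.2, b1.1, b1.2, b3.1, b3.2, b4.1} {b4.2}, out.j its boundary
stage d3: inputs (b1, b4, b3, b2), connectivity {out.1, out.2} {b1.1, b1.2, b2.2, b3.1, b3.2, b4.1} {b2.1} {b4.2}, out.j its boundary


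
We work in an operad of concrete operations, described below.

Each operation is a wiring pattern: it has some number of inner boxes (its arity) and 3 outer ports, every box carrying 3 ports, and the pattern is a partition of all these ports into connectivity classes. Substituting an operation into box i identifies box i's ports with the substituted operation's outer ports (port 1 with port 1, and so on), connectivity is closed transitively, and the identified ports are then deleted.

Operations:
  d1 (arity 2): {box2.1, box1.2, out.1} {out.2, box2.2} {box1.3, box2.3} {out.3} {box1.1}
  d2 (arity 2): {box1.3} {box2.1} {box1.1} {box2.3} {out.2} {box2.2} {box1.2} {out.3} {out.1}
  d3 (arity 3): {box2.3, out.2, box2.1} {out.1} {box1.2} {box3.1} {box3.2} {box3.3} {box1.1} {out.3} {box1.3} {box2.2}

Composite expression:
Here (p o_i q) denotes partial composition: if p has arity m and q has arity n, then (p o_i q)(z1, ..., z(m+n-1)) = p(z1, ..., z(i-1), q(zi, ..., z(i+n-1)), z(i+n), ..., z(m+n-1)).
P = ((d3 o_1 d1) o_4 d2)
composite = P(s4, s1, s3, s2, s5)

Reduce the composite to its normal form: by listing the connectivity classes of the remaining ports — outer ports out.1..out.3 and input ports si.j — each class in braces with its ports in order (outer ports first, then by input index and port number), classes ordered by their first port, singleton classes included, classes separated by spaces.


{out.1} {out.2, s3.1, s3.3} {out.3} {s1.1, s4.2} {s1.2} {s1.3, s4.3} {s2.1} {s2.2} {s2.3} {s3.2} {s4.1} {s5.1} {s5.2} {s5.3}

Substituting into d3 glues patterns; closure does the rest.
the subtree at d1 composes to {out.1, s1.1, s4.2} {out.2, s1.2} {out.3} {s1.3, s4.3} {s4.1} on (s4, s1); out.j = own outer ports
the subtree at d2 composes to {out.1} {out.2} {out.3} {s2.1} {s2.2} {s2.3} {s5.1} {s5.2} {s5.3} on (s2, s5); out.j = own outer ports
the subtree at d3 composes to {out.1} {out.2, s3.1, s3.3} {out.3} {s1.1, s4.2} {s1.2} {s1.3, s4.3} {s2.1} {s2.2} {s2.3} {s3.2} {s4.1} {s5.1} {s5.2} {s5.3} on (s4, s1, s3, s2, s5); out.j = own outer ports


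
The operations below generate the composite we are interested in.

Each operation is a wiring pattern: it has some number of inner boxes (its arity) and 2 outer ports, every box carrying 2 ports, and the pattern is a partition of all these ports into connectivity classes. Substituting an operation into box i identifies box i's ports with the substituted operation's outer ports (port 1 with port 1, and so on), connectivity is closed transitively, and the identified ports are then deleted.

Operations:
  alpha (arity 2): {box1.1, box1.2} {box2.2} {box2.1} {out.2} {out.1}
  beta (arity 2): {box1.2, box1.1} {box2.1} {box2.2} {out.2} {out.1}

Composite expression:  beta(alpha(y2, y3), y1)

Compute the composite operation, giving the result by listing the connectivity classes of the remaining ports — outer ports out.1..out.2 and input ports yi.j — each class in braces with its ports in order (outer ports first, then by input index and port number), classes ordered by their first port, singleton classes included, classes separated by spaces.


Reachability decides: close wires over beta-identified ports.
alpha over (y2, y3) gives {out.1} {out.2} {y2.1, y2.2} {y3.1} {y3.2}, out.j being that stage's outer ports
beta over (y2, y3, y1) gives {out.1} {out.2} {y1.1} {y1.2} {y2.1, y2.2} {y3.1} {y3.2}, out.j being that stage's outer ports

{out.1} {out.2} {y1.1} {y1.2} {y2.1, y2.2} {y3.1} {y3.2}


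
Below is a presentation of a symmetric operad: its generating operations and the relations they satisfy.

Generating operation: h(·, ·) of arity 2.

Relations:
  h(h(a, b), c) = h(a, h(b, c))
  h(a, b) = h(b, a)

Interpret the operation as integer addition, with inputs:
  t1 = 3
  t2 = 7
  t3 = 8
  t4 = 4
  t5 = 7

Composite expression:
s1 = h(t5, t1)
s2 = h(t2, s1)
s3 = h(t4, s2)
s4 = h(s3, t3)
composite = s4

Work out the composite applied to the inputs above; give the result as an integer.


29


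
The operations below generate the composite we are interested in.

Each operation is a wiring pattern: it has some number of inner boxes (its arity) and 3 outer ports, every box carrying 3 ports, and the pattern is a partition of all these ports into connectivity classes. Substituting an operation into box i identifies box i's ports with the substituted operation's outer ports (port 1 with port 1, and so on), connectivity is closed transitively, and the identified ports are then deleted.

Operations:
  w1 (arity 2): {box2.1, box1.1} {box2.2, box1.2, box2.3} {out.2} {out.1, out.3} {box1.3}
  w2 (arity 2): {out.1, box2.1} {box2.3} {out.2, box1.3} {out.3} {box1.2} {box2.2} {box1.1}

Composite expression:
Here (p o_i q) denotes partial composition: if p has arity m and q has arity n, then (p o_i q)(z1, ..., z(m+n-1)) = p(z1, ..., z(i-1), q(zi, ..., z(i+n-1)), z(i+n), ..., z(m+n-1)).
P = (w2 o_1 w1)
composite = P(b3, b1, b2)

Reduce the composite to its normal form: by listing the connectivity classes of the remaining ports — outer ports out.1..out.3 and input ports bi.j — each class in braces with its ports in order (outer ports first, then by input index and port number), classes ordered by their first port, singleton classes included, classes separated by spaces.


{out.1, b2.1} {out.2} {out.3} {b1.1, b3.1} {b1.2, b1.3, b3.2} {b2.2} {b2.3} {b3.3}

After gluing at w2, chains via deleted ports link the b-ports.
after w1, the pattern on (b3, b1) reads {out.1, out.3} {out.2} {b1.1, b3.1} {b1.2, b1.3, b3.2} {b3.3} (out.j = its outer ports)
after w2, the pattern on (b3, b1, b2) reads {out.1, b2.1} {out.2} {out.3} {b1.1, b3.1} {b1.2, b1.3, b3.2} {b2.2} {b2.3} {b3.3} (out.j = its outer ports)


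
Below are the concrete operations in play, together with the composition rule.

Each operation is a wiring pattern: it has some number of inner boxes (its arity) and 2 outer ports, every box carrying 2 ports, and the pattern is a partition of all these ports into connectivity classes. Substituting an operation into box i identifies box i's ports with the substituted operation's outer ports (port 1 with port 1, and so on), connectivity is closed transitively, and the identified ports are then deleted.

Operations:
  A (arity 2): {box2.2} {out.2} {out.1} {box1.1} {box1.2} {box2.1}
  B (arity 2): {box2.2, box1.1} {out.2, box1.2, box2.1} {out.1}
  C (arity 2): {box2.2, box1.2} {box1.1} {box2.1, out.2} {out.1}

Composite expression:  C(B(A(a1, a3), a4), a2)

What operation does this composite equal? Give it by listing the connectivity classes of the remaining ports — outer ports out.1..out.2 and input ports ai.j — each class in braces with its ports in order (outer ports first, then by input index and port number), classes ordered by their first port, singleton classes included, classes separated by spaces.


{out.1} {out.2, a2.1} {a1.1} {a1.2} {a2.2, a4.1} {a3.1} {a3.2} {a4.2}

Treat the ports identified at C as solder joints: merge, then drop.
after A, the pattern on (a1, a3) reads {out.1} {out.2} {a1.1} {a1.2} {a3.1} {a3.2} (out.j = its outer ports)
after B, the pattern on (a1, a3, a4) reads {out.1} {out.2, a4.1} {a1.1} {a1.2} {a3.1} {a3.2} {a4.2} (out.j = its outer ports)
after C, the pattern on (a1, a3, a4, a2) reads {out.1} {out.2, a2.1} {a1.1} {a1.2} {a2.2, a4.1} {a3.1} {a3.2} {a4.2} (out.j = its outer ports)


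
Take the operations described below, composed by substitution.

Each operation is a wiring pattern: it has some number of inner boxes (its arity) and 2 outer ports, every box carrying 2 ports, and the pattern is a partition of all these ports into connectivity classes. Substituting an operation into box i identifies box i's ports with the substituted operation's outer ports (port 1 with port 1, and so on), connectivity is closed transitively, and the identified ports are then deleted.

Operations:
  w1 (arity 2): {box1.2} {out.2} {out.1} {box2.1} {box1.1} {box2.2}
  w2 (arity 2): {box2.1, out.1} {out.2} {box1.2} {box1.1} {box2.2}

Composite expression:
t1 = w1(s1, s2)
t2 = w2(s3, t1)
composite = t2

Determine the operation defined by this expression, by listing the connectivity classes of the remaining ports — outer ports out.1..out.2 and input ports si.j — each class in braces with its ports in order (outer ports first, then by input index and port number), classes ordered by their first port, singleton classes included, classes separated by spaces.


{out.1} {out.2} {s1.1} {s1.2} {s2.1} {s2.2} {s3.1} {s3.2}


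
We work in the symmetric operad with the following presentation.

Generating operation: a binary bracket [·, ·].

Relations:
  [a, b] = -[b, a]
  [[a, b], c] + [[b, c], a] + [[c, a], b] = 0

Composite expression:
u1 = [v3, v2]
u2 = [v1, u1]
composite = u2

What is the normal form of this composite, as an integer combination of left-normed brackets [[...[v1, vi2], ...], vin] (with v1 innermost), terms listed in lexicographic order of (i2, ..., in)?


-[[v1, v2], v3] + [[v1, v3], v2]


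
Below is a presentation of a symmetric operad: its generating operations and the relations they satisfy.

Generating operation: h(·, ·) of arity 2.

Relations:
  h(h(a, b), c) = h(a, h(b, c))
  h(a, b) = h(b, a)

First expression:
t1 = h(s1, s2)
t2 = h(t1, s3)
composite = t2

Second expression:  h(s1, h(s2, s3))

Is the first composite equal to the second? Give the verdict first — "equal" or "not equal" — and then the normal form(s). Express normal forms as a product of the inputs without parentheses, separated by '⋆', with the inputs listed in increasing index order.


equal: each reduces to s1 ⋆ s2 ⋆ s3

The first expression, normalized: s1 ⋆ s2 ⋆ s3
The second expression, normalized: s1 ⋆ s2 ⋆ s3
The forms coincide; equal.


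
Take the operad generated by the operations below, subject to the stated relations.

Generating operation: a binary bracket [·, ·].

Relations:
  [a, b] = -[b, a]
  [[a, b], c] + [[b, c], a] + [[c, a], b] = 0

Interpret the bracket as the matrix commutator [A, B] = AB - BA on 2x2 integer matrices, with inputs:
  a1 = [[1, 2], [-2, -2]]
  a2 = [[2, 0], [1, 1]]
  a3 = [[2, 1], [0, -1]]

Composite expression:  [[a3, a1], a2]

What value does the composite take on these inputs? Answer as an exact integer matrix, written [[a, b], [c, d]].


[a3, a1] = [[-2, 3], [6, 2]]
[[a3, a1], a2] = [[3, -3], [10, -3]]

[[3, -3], [10, -3]]


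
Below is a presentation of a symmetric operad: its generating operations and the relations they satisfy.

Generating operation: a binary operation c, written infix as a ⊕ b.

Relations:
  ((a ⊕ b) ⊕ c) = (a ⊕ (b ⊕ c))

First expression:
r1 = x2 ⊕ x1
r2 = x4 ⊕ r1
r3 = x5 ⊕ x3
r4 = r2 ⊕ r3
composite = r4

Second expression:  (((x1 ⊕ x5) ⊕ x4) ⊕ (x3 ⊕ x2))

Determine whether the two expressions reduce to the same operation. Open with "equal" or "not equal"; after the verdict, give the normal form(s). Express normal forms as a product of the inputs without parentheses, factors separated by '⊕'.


not equal; the first gives x4 ⊕ x2 ⊕ x1 ⊕ x5 ⊕ x3 and the second x1 ⊕ x5 ⊕ x4 ⊕ x3 ⊕ x2

Reducing the first expression gives x4 ⊕ x2 ⊕ x1 ⊕ x5 ⊕ x3
Reducing the second expression gives x1 ⊕ x5 ⊕ x4 ⊕ x3 ⊕ x2
Different reductions; not equal.


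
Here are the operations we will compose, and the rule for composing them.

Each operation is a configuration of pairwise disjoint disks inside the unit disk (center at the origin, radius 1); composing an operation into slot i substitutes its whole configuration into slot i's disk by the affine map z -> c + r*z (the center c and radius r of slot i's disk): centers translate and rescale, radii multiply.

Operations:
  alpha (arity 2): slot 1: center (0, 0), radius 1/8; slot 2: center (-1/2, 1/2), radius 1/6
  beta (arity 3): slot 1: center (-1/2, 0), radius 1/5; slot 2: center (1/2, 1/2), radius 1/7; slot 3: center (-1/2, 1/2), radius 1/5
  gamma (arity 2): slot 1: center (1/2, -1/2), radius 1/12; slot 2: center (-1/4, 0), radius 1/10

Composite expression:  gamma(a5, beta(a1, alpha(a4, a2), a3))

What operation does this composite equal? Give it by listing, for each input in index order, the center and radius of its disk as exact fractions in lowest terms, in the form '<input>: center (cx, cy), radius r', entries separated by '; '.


a1: center (-3/10, 0), radius 1/50; a2: center (-29/140, 2/35), radius 1/420; a3: center (-3/10, 1/20), radius 1/50; a4: center (-1/5, 1/20), radius 1/560; a5: center (1/2, -1/2), radius 1/12

Below gamma, radii multiply path by path; the a-disk centers shift.
a5: after 1 affine step, its disk has center (1/2, -1/2), radius 1/12
a1: after 2 affine steps, its disk has center (-3/10, 0), radius 1/50
a4: after 3 affine steps, its disk has center (-1/5, 1/20), radius 1/560
a2: after 3 affine steps, its disk has center (-29/140, 2/35), radius 1/420
a3: after 2 affine steps, its disk has center (-3/10, 1/20), radius 1/50
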